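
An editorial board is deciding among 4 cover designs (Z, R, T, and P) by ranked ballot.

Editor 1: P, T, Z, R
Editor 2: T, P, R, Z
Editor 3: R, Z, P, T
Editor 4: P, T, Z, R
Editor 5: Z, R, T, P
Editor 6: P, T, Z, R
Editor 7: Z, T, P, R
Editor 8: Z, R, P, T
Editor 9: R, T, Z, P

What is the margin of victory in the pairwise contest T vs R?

Ballots ranking T above R: 5.
Ballots ranking R above T: 4.
T wins 5–4, a margin of 1.

1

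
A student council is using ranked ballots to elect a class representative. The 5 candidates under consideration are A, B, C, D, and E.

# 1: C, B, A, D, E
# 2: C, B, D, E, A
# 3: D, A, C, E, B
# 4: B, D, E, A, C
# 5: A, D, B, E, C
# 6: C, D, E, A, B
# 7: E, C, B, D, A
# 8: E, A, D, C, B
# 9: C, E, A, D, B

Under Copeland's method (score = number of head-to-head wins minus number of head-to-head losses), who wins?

Pairwise results:
  A vs B: A wins 5–4.
  A vs C: C wins 5–4.
  A vs D: D wins 5–4.
  A vs E: E wins 6–3.
  B vs C: C wins 7–2.
  B vs D: D wins 5–4.
  B vs E: E wins 5–4.
  C vs D: C wins 5–4.
  C vs E: C wins 5–4.
  D vs E: D wins 6–3.
Copeland scores (wins − losses):
  A: 1 − 3 = -2
  B: 0 − 4 = -4
  C: 4 − 0 = 4
  D: 3 − 1 = 2
  E: 2 − 2 = 0
C has the best Copeland score.

C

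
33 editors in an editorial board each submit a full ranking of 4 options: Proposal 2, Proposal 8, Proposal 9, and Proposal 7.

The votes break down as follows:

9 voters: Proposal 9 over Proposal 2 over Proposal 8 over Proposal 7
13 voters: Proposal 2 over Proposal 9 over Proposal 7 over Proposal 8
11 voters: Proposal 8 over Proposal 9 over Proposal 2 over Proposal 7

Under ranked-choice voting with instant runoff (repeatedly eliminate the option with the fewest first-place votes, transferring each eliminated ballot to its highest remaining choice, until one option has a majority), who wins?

Proposal 2

Round 1: Proposal 2 13, Proposal 8 11, Proposal 9 9, Proposal 7 0. Proposal 7 has the fewest and is eliminated.
Round 2: Proposal 2 13, Proposal 8 11, Proposal 9 9. Proposal 9 has the fewest and is eliminated.
Round 3: Proposal 2 22, Proposal 8 11. Proposal 2 has a majority.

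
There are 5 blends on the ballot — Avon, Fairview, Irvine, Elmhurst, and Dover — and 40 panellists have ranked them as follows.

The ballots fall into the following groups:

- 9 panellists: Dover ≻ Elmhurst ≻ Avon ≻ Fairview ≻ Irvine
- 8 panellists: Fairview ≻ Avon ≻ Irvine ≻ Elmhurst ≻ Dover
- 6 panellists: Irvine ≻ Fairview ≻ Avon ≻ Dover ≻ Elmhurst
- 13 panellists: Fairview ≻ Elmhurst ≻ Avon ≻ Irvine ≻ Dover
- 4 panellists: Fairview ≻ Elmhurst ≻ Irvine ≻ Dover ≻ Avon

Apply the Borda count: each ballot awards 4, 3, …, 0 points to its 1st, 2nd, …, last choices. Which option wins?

Fairview

Borda scores:
  Avon: 9·2 + 8·3 + 6·2 + 13·2 + 4·0 = 80
  Fairview: 9·1 + 8·4 + 6·3 + 13·4 + 4·4 = 127
  Irvine: 9·0 + 8·2 + 6·4 + 13·1 + 4·2 = 61
  Elmhurst: 9·3 + 8·1 + 6·0 + 13·3 + 4·3 = 86
  Dover: 9·4 + 8·0 + 6·1 + 13·0 + 4·1 = 46
Fairview has the highest total.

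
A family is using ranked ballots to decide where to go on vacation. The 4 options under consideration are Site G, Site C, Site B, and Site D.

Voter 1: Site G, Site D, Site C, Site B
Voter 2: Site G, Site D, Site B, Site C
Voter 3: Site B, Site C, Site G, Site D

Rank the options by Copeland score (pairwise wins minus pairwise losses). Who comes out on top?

Pairwise results:
  Site G vs Site C: Site G wins 2–1.
  Site G vs Site B: Site G wins 2–1.
  Site G vs Site D: Site G wins 3–0.
  Site C vs Site B: Site B wins 2–1.
  Site C vs Site D: Site D wins 2–1.
  Site B vs Site D: Site D wins 2–1.
Copeland scores (wins − losses):
  Site G: 3 − 0 = 3
  Site C: 0 − 3 = -3
  Site B: 1 − 2 = -1
  Site D: 2 − 1 = 1
Site G has the best Copeland score.

Site G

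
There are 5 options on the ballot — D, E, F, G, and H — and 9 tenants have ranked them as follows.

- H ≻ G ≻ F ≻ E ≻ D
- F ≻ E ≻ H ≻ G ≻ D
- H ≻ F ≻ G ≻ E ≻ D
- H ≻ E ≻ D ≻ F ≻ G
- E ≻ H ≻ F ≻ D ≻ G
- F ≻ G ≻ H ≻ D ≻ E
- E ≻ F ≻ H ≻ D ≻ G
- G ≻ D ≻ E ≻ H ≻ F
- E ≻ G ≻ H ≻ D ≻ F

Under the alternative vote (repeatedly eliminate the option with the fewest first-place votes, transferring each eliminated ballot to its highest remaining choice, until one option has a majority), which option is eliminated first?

D

Round 1: E 3, H 3, F 2, G 1, D 0. D has the fewest and is eliminated.
Round 2: E 3, H 3, F 2, G 1. G has the fewest and is eliminated.
Round 3: E 4, H 3, F 2. F has the fewest and is eliminated.
Round 4: E 5, H 4. E has a majority.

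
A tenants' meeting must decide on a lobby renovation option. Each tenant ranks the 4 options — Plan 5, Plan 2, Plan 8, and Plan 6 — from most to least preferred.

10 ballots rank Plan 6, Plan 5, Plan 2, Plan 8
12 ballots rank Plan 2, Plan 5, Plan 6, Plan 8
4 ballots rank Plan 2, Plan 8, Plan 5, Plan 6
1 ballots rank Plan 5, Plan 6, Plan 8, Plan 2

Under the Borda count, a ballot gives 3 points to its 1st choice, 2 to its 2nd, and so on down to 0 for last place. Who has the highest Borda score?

Plan 2

Borda scores:
  Plan 5: 10·2 + 12·2 + 4·1 + 3 = 51
  Plan 2: 10·1 + 12·3 + 4·3 + 0 = 58
  Plan 8: 10·0 + 12·0 + 4·2 + 1 = 9
  Plan 6: 10·3 + 12·1 + 4·0 + 2 = 44
Plan 2 has the highest total.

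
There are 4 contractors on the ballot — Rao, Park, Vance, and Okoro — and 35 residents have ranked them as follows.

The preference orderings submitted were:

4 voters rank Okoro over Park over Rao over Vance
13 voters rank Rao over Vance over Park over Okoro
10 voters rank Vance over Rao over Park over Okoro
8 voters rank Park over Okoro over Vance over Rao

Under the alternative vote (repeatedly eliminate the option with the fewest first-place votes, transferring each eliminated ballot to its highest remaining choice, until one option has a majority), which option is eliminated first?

Okoro

Round 1: Rao 13, Vance 10, Park 8, Okoro 4. Okoro has the fewest and is eliminated.
Round 2: Rao 13, Park 12, Vance 10. Vance has the fewest and is eliminated.
Round 3: Rao 23, Park 12. Rao has a majority.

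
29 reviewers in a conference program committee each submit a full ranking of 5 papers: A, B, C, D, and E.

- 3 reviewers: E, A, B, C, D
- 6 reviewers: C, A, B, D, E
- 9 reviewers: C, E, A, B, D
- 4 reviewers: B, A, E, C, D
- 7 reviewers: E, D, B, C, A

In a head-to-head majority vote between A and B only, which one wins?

Ballots ranking A above B: 3+6+9 = 18.
Ballots ranking B above A: 4+7 = 11.
A wins the head-to-head, 18–11.

A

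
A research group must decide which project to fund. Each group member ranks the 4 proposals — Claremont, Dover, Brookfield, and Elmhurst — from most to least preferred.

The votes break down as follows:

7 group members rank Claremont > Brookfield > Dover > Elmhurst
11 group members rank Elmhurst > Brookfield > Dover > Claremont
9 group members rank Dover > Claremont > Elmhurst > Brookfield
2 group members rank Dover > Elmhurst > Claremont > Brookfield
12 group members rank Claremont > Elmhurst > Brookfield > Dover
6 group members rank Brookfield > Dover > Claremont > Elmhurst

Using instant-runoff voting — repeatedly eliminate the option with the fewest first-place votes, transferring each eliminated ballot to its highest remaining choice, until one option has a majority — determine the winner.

Round 1: Claremont 19, Dover 11, Elmhurst 11, Brookfield 6. Brookfield has the fewest and is eliminated.
Round 2: Claremont 19, Dover 17, Elmhurst 11. Elmhurst has the fewest and is eliminated.
Round 3: Dover 28, Claremont 19. Dover has a majority.

Dover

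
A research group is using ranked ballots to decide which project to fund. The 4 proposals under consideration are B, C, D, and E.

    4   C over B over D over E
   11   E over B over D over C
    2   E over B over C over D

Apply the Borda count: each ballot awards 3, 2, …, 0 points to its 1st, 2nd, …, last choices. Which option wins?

E

Borda scores:
  B: 4·2 + 11·2 + 2·2 = 34
  C: 4·3 + 11·0 + 2·1 = 14
  D: 4·1 + 11·1 + 2·0 = 15
  E: 4·0 + 11·3 + 2·3 = 39
E has the highest total.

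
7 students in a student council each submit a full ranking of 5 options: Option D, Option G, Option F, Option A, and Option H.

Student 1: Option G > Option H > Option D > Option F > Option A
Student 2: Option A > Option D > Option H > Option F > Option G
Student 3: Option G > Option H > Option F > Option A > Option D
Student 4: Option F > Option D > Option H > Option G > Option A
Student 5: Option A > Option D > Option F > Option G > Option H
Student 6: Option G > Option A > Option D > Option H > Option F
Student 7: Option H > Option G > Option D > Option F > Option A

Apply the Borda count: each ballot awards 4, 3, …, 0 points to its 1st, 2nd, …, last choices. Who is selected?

Option G

Borda scores:
  Option D: 2 + 3 + 0 + 3 + 3 + 2 + 2 = 15
  Option G: 4 + 0 + 4 + 1 + 1 + 4 + 3 = 17
  Option F: 1 + 1 + 2 + 4 + 2 + 0 + 1 = 11
  Option A: 0 + 4 + 1 + 0 + 4 + 3 + 0 = 12
  Option H: 3 + 2 + 3 + 2 + 0 + 1 + 4 = 15
Option G has the highest total.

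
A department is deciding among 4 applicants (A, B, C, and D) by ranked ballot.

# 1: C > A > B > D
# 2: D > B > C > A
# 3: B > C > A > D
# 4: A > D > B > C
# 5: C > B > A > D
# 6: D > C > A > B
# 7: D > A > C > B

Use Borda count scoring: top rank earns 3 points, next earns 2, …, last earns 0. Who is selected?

Borda scores:
  A: 2 + 0 + 1 + 3 + 1 + 1 + 2 = 10
  B: 1 + 2 + 3 + 1 + 2 + 0 + 0 = 9
  C: 3 + 1 + 2 + 0 + 3 + 2 + 1 = 12
  D: 0 + 3 + 0 + 2 + 0 + 3 + 3 = 11
C has the highest total.

C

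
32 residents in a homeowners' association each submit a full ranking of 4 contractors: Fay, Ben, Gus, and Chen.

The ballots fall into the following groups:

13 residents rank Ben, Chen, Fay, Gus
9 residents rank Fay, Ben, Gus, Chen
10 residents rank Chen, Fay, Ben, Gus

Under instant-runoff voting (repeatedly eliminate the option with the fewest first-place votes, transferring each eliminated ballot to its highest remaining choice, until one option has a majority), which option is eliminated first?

Round 1: Ben 13, Chen 10, Fay 9, Gus 0. Gus has the fewest and is eliminated.
Round 2: Ben 13, Chen 10, Fay 9. Fay has the fewest and is eliminated.
Round 3: Ben 22, Chen 10. Ben has a majority.

Gus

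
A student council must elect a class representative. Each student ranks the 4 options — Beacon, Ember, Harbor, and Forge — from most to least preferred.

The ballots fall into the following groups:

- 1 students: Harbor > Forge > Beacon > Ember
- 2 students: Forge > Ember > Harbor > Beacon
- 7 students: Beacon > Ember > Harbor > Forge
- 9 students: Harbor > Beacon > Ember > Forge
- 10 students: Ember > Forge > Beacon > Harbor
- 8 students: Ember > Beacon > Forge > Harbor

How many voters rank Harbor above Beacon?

Ballots ranking Harbor above Beacon: 1+2+9 = 12.
Ballots ranking Beacon above Harbor: 7+10+8 = 25.
So 12 of 37 voters prefer Harbor to Beacon.

12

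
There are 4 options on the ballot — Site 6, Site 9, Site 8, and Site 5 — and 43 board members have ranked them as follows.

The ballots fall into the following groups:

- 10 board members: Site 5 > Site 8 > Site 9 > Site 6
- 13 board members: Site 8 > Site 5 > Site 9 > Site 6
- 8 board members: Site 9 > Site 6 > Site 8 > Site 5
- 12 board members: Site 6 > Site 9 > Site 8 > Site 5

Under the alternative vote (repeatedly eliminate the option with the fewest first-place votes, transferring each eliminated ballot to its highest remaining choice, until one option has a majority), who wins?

Round 1: Site 8 13, Site 6 12, Site 5 10, Site 9 8. Site 9 has the fewest and is eliminated.
Round 2: Site 6 20, Site 8 13, Site 5 10. Site 5 has the fewest and is eliminated.
Round 3: Site 8 23, Site 6 20. Site 8 has a majority.

Site 8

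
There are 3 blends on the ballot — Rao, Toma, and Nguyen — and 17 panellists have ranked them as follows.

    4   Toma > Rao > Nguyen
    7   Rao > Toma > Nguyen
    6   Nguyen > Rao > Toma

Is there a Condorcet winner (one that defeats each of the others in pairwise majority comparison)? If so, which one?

Head-to-head results (17 voters total):
Rao vs Toma: Rao wins 13–4.
Rao vs Nguyen: Rao wins 11–6.
Toma vs Nguyen: Toma wins 11–6.
Rao beats each rival — Toma (13–4), Nguyen (11–6) — so Rao is the Condorcet winner.

Rao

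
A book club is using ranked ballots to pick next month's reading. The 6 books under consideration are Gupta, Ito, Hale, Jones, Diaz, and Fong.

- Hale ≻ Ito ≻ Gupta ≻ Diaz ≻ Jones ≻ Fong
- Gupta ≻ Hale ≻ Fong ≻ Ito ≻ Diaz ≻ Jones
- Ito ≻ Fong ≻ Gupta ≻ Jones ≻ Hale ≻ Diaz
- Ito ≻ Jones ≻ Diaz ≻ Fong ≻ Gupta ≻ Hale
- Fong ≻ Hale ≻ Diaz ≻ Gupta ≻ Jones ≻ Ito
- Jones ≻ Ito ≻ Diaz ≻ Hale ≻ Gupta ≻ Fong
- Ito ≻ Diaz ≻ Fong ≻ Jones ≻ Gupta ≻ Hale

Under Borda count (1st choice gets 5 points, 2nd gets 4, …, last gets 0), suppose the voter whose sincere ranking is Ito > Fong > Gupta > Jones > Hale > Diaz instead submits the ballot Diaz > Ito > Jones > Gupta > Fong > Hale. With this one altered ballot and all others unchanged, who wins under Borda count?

Ito

Borda totals with the altered ballot: Gupta 15, Ito 24, Hale 15, Jones 16, Diaz 21, Fong 14.
The winner is unchanged: still Ito.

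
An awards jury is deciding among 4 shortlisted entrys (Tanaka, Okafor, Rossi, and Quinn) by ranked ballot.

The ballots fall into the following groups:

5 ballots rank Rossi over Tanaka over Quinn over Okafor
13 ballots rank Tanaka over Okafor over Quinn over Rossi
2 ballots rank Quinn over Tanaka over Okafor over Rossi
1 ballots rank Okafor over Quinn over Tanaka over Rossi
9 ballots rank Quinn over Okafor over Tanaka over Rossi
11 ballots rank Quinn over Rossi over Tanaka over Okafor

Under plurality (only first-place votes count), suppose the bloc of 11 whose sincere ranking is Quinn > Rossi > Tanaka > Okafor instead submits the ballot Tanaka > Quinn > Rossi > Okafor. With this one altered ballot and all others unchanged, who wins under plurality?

First-place totals with the altered ballot: Tanaka 24, Okafor 1, Rossi 5, Quinn 11.
The switch changes the winner from Quinn to Tanaka.

Tanaka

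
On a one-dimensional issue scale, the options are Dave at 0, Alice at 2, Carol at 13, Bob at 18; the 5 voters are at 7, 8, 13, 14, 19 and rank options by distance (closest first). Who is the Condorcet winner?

With single-peaked preferences on a line, the Condorcet winner is the candidate closest to the median voter.
The median voter (position 13) is closest to Carol at 13.
Check: Carol vs Bob — voters closer to Carol: 4 of 5.

Carol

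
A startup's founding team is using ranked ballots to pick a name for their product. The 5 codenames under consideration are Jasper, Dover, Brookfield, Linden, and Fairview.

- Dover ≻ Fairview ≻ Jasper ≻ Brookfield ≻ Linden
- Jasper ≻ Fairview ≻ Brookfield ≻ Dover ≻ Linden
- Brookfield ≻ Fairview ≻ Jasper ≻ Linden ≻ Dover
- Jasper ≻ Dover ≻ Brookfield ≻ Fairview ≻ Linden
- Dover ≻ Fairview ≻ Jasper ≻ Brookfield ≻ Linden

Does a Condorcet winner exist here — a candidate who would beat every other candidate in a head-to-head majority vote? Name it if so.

Head-to-head results (5 voters total):
Jasper vs Dover: Jasper wins 3–2.
Jasper vs Brookfield: Jasper wins 4–1.
Jasper vs Linden: Jasper wins 5–0.
Jasper vs Fairview: Fairview wins 3–2.
Dover vs Brookfield: Dover wins 3–2.
Dover vs Linden: Dover wins 4–1.
Dover vs Fairview: Dover wins 3–2.
Brookfield vs Linden: Brookfield wins 5–0.
Brookfield vs Fairview: Fairview wins 3–2.
Linden vs Fairview: Fairview wins 5–0.
No candidate beats all others: Jasper beats Dover beats Fairview beats Jasper, a majority cycle.

No Condorcet winner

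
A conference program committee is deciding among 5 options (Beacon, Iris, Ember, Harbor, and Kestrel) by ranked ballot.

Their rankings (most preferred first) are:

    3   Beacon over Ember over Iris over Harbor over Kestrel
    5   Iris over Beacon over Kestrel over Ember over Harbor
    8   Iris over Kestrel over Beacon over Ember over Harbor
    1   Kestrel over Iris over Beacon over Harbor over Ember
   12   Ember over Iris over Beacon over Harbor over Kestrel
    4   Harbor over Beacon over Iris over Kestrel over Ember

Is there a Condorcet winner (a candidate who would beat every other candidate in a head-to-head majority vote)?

Head-to-head results (33 voters total):
Beacon vs Iris: Iris wins 26–7.
Beacon vs Ember: Beacon wins 21–12.
Beacon vs Harbor: Beacon wins 29–4.
Beacon vs Kestrel: Beacon wins 24–9.
Iris vs Ember: Iris wins 18–15.
Iris vs Harbor: Iris wins 29–4.
Iris vs Kestrel: Iris wins 32–1.
Ember vs Harbor: Ember wins 28–5.
Ember vs Kestrel: Kestrel wins 18–15.
Harbor vs Kestrel: Harbor wins 19–14.
Iris beats each rival — Beacon (26–7), Ember (18–15), Harbor (29–4), Kestrel (32–1) — so Iris is the Condorcet winner.

Yes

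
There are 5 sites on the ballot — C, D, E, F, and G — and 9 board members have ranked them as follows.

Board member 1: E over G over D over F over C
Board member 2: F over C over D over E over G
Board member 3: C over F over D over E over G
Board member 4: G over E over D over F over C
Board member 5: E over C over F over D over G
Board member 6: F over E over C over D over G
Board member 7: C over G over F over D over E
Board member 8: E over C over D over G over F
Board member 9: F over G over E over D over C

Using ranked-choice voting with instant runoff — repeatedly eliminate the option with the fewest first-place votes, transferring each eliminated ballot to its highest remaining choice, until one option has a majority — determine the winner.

F

Round 1: E 3, F 3, C 2, G 1, D 0. D has the fewest and is eliminated.
Round 2: E 3, F 3, C 2, G 1. G has the fewest and is eliminated.
Round 3: E 4, F 3, C 2. C has the fewest and is eliminated.
Round 4: F 5, E 4. F has a majority.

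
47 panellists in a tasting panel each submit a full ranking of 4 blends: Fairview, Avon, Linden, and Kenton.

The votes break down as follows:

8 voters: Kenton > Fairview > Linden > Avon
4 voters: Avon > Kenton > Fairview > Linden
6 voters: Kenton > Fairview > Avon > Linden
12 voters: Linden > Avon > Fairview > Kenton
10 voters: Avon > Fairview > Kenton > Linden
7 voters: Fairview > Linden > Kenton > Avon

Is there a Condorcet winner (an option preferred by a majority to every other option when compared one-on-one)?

No

Head-to-head results (47 voters total):
Fairview vs Avon: Avon wins 26–21.
Fairview vs Linden: Fairview wins 35–12.
Fairview vs Kenton: Fairview wins 29–18.
Avon vs Linden: Linden wins 27–20.
Avon vs Kenton: Avon wins 26–21.
Linden vs Kenton: Kenton wins 28–19.
No candidate beats all others: Fairview beats Linden beats Avon beats Fairview, a majority cycle.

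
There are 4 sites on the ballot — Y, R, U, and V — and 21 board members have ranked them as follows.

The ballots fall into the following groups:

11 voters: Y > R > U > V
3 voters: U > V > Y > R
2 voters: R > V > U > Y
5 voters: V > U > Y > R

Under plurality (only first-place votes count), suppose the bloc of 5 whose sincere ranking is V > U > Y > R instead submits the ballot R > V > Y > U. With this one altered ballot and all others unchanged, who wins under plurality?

First-place totals with the altered ballot: Y 11, R 7, U 3, V 0.
The winner is unchanged: still Y.

Y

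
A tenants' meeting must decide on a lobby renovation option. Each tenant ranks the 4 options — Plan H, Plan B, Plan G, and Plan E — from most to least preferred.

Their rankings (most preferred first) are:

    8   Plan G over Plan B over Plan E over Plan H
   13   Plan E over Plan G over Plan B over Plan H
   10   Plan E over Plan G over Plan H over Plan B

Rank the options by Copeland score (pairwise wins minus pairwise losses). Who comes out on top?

Pairwise results:
  Plan H vs Plan B: Plan B wins 21–10.
  Plan H vs Plan G: Plan G wins 31–0.
  Plan H vs Plan E: Plan E wins 31–0.
  Plan B vs Plan G: Plan G wins 31–0.
  Plan B vs Plan E: Plan E wins 23–8.
  Plan G vs Plan E: Plan E wins 23–8.
Copeland scores (wins − losses):
  Plan H: 0 − 3 = -3
  Plan B: 1 − 2 = -1
  Plan G: 2 − 1 = 1
  Plan E: 3 − 0 = 3
Plan E has the best Copeland score.

Plan E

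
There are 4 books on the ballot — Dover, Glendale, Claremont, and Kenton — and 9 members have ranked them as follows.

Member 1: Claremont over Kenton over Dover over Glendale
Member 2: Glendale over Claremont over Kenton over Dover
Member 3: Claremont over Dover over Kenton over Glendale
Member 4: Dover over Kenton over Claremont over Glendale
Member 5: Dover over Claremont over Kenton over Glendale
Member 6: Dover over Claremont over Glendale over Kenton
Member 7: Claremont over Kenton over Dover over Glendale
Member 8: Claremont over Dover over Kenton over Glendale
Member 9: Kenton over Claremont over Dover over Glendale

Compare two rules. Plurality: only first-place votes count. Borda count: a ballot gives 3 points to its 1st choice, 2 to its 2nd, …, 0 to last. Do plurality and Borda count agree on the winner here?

Yes

Plurality first-place counts: Dover 3, Glendale 1, Claremont 4, Kenton 1 → Claremont.
Borda totals: Dover 16, Glendale 4, Claremont 21, Kenton 13 → Claremont.
The two rules agree on Claremont.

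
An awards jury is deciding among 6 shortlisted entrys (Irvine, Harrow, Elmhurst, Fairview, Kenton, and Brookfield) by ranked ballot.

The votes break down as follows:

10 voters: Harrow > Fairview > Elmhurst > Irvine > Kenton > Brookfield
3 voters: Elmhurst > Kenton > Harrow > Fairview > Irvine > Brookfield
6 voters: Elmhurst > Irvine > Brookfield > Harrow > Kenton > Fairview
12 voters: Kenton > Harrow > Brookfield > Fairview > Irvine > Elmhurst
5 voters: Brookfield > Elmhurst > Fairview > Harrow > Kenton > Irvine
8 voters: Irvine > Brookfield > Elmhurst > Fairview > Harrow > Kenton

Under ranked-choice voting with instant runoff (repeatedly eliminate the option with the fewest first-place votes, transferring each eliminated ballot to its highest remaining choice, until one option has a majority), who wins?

Round 1: Kenton 12, Harrow 10, Elmhurst 9, Irvine 8, Brookfield 5, Fairview 0. Fairview has the fewest and is eliminated.
Round 2: Kenton 12, Harrow 10, Elmhurst 9, Irvine 8, Brookfield 5. Brookfield has the fewest and is eliminated.
Round 3: Elmhurst 14, Kenton 12, Harrow 10, Irvine 8. Irvine has the fewest and is eliminated.
Round 4: Elmhurst 22, Kenton 12, Harrow 10. Harrow has the fewest and is eliminated.
Round 5: Elmhurst 32, Kenton 12. Elmhurst has a majority.

Elmhurst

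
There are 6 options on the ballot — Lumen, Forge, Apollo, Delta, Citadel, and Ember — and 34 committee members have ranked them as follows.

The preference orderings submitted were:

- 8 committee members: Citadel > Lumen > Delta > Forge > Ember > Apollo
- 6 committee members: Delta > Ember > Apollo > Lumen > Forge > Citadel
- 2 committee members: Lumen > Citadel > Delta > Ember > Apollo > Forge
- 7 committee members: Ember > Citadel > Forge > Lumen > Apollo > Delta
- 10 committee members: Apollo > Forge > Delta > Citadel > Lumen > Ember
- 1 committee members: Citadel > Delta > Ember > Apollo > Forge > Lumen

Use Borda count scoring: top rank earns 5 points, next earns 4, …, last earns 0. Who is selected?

Borda scores:
  Lumen: 8·4 + 6·2 + 2·5 + 7·2 + 10·1 + 0 = 78
  Forge: 8·2 + 6·1 + 2·0 + 7·3 + 10·4 + 1 = 84
  Apollo: 8·0 + 6·3 + 2·1 + 7·1 + 10·5 + 2 = 79
  Delta: 8·3 + 6·5 + 2·3 + 7·0 + 10·3 + 4 = 94
  Citadel: 8·5 + 6·0 + 2·4 + 7·4 + 10·2 + 5 = 101
  Ember: 8·1 + 6·4 + 2·2 + 7·5 + 10·0 + 3 = 74
Citadel has the highest total.

Citadel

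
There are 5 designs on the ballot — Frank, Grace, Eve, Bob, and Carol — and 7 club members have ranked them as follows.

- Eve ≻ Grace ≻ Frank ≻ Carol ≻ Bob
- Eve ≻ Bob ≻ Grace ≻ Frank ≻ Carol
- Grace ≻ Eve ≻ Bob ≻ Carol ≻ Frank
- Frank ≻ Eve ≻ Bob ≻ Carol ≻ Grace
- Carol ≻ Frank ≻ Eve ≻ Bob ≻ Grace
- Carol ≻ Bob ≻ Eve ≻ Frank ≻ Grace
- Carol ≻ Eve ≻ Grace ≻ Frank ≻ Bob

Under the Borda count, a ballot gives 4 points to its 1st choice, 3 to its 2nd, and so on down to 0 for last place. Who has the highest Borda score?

Eve

Borda scores:
  Frank: 2 + 1 + 0 + 4 + 3 + 1 + 1 = 12
  Grace: 3 + 2 + 4 + 0 + 0 + 0 + 2 = 11
  Eve: 4 + 4 + 3 + 3 + 2 + 2 + 3 = 21
  Bob: 0 + 3 + 2 + 2 + 1 + 3 + 0 = 11
  Carol: 1 + 0 + 1 + 1 + 4 + 4 + 4 = 15
Eve has the highest total.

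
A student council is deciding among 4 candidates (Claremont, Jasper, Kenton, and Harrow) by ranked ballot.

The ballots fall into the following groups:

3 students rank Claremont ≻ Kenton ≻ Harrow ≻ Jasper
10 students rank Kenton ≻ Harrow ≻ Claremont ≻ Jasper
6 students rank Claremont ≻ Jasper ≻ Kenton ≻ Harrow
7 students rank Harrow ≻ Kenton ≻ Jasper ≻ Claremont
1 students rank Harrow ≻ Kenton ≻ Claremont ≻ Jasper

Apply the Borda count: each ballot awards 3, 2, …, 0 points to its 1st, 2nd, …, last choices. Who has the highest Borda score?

Kenton

Borda scores:
  Claremont: 3·3 + 10·1 + 6·3 + 7·0 + 1 = 38
  Jasper: 3·0 + 10·0 + 6·2 + 7·1 + 0 = 19
  Kenton: 3·2 + 10·3 + 6·1 + 7·2 + 2 = 58
  Harrow: 3·1 + 10·2 + 6·0 + 7·3 + 3 = 47
Kenton has the highest total.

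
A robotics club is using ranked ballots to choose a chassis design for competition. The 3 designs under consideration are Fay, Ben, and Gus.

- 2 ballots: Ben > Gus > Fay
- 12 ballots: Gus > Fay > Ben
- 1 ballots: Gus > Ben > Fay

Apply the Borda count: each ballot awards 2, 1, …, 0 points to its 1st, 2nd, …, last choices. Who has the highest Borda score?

Gus

Borda scores:
  Fay: 2·0 + 12·1 + 0 = 12
  Ben: 2·2 + 12·0 + 1 = 5
  Gus: 2·1 + 12·2 + 2 = 28
Gus has the highest total.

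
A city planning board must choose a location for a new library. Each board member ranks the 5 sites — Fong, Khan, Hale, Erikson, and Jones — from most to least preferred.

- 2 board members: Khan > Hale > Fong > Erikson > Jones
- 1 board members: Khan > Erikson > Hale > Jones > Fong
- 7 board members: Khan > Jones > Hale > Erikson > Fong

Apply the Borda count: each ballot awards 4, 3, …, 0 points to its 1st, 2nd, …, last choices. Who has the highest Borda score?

Khan

Borda scores:
  Fong: 2·2 + 0 + 7·0 = 4
  Khan: 2·4 + 4 + 7·4 = 40
  Hale: 2·3 + 2 + 7·2 = 22
  Erikson: 2·1 + 3 + 7·1 = 12
  Jones: 2·0 + 1 + 7·3 = 22
Khan has the highest total.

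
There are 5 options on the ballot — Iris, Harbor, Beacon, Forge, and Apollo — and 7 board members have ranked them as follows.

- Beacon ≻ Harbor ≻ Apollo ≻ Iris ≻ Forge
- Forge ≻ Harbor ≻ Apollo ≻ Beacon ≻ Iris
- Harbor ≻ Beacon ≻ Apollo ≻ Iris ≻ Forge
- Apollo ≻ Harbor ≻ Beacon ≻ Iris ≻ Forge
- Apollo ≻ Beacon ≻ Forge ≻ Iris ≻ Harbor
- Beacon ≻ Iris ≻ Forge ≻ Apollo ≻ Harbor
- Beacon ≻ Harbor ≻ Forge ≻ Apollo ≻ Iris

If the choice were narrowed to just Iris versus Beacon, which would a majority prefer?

Beacon

Ballots ranking Iris above Beacon: 0.
Ballots ranking Beacon above Iris: 7.
Beacon wins the head-to-head, 7–0.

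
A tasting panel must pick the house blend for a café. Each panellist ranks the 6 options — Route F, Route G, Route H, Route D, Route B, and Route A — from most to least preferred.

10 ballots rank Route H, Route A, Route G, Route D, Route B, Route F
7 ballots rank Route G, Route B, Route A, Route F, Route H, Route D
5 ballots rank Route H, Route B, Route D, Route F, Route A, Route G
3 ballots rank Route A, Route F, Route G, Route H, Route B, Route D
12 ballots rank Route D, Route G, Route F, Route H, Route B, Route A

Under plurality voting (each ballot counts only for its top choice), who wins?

First-place vote totals:
  Route F: 0
  Route G: 7
  Route H: 15
  Route D: 12
  Route B: 0
  Route A: 3
Route H has the most first-place votes.

Route H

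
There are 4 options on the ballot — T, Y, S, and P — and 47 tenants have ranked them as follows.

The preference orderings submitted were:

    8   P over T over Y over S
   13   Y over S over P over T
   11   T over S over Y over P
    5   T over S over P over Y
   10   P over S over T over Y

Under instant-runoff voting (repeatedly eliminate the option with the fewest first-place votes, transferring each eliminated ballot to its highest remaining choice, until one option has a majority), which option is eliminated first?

Round 1: P 18, T 16, Y 13, S 0. S has the fewest and is eliminated.
Round 2: P 18, T 16, Y 13. Y has the fewest and is eliminated.
Round 3: P 31, T 16. P has a majority.

S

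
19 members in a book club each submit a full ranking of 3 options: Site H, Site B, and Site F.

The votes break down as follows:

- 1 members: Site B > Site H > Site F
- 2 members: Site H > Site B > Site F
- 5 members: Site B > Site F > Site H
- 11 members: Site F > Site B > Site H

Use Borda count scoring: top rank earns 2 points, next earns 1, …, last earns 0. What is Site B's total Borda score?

25

Borda scores:
  Site H: 1 + 2·2 + 5·0 + 11·0 = 5
  Site B: 2 + 2·1 + 5·2 + 11·1 = 25
  Site F: 0 + 2·0 + 5·1 + 11·2 = 27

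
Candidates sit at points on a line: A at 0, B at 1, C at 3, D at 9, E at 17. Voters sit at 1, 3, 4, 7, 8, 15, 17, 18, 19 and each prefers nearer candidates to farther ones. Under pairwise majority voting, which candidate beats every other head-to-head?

D

With single-peaked preferences on a line, the Condorcet winner is the candidate closest to the median voter.
The median voter (position 8) is closest to D at 9.
Check: D vs B — voters closer to D: 6 of 9.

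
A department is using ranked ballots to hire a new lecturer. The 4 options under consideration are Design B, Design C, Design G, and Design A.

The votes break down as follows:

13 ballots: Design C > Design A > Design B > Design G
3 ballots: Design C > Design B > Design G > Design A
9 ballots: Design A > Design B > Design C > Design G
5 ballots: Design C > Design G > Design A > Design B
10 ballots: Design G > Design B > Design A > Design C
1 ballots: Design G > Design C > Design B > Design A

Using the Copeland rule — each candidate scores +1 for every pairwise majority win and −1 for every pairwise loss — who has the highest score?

Design C

Pairwise results:
  Design B vs Design C: Design C wins 22–19.
  Design B vs Design G: Design B wins 25–16.
  Design B vs Design A: Design A wins 27–14.
  Design C vs Design G: Design C wins 30–11.
  Design C vs Design A: Design C wins 22–19.
  Design G vs Design A: Design A wins 22–19.
Copeland scores (wins − losses):
  Design B: 1 − 2 = -1
  Design C: 3 − 0 = 3
  Design G: 0 − 3 = -3
  Design A: 2 − 1 = 1
Design C has the best Copeland score.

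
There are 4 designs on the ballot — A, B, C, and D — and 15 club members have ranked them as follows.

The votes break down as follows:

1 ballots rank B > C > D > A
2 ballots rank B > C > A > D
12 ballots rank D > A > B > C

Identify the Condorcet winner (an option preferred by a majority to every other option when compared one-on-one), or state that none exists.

Head-to-head results (15 voters total):
A vs B: A wins 12–3.
A vs C: A wins 12–3.
A vs D: D wins 13–2.
B vs C: B wins 15–0.
B vs D: D wins 12–3.
C vs D: D wins 12–3.
D beats each rival — A (13–2), B (12–3), C (12–3) — so D is the Condorcet winner.

D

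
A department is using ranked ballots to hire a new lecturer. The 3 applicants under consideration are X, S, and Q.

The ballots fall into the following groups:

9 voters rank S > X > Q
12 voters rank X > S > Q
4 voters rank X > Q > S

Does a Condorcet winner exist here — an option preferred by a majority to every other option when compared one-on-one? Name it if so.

X

Head-to-head results (25 voters total):
X vs S: X wins 16–9.
X vs Q: X wins 25–0.
S vs Q: S wins 21–4.
X beats each rival — S (16–9), Q (25–0) — so X is the Condorcet winner.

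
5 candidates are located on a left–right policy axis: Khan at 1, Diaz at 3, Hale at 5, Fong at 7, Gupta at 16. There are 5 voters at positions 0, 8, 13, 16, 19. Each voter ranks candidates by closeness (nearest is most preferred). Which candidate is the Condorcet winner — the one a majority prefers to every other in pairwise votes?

With single-peaked preferences on a line, the Condorcet winner is the candidate closest to the median voter.
The median voter (position 13) is closest to Gupta at 16.
Check: Gupta vs Fong — voters closer to Gupta: 3 of 5.

Gupta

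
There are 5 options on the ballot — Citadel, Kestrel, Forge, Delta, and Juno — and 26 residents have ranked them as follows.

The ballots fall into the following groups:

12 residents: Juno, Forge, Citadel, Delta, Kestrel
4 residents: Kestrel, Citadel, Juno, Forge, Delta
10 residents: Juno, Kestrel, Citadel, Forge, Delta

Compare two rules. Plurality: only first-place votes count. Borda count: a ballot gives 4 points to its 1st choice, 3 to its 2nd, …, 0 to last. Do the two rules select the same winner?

Plurality first-place counts: Citadel 0, Kestrel 4, Forge 0, Delta 0, Juno 22 → Juno.
Borda totals: Citadel 56, Kestrel 46, Forge 50, Delta 12, Juno 96 → Juno.
The two rules agree on Juno.

Yes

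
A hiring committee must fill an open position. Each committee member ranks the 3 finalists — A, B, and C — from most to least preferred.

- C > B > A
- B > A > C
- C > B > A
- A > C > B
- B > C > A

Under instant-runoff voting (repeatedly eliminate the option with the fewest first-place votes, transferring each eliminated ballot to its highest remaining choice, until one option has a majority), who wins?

Round 1: B 2, C 2, A 1. A has the fewest and is eliminated.
Round 2: C 3, B 2. C has a majority.

C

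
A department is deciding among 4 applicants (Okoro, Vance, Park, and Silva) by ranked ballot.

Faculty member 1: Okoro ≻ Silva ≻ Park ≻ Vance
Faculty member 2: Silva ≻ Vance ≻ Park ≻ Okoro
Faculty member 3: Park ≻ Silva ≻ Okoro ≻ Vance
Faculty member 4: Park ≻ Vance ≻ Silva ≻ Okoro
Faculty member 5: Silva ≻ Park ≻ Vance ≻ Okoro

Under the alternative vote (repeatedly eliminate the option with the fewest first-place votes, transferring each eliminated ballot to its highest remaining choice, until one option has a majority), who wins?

Silva

Round 1: Park 2, Silva 2, Okoro 1, Vance 0. Vance has the fewest and is eliminated.
Round 2: Park 2, Silva 2, Okoro 1. Okoro has the fewest and is eliminated.
Round 3: Silva 3, Park 2. Silva has a majority.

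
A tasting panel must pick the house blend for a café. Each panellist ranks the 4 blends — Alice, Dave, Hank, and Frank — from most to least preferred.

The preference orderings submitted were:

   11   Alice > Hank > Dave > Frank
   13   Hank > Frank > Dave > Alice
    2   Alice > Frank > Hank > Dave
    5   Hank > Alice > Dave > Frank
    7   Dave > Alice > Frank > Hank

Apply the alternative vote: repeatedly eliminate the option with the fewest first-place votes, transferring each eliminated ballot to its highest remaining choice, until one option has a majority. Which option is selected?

Round 1: Hank 18, Alice 13, Dave 7, Frank 0. Frank has the fewest and is eliminated.
Round 2: Hank 18, Alice 13, Dave 7. Dave has the fewest and is eliminated.
Round 3: Alice 20, Hank 18. Alice has a majority.

Alice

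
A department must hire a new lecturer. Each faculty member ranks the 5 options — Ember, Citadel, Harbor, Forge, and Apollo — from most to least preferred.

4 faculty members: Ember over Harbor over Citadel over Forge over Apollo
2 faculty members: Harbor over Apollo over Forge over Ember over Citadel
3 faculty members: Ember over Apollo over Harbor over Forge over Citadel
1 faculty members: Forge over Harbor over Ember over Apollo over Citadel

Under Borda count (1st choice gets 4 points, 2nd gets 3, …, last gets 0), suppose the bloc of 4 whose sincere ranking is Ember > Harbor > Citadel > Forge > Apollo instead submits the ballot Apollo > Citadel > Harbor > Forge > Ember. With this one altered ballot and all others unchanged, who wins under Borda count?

Apollo

Borda totals with the altered ballot: Ember 16, Citadel 12, Harbor 25, Forge 15, Apollo 32.
The switch changes the winner from Ember to Apollo.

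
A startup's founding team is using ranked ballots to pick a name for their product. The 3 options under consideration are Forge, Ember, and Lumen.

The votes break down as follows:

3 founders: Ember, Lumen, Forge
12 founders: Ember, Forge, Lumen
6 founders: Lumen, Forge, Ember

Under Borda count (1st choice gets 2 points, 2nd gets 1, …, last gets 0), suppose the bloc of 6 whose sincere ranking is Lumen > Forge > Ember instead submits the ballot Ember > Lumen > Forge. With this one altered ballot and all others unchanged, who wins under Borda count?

Borda totals with the altered ballot: Forge 12, Ember 42, Lumen 9.
The winner is unchanged: still Ember.

Ember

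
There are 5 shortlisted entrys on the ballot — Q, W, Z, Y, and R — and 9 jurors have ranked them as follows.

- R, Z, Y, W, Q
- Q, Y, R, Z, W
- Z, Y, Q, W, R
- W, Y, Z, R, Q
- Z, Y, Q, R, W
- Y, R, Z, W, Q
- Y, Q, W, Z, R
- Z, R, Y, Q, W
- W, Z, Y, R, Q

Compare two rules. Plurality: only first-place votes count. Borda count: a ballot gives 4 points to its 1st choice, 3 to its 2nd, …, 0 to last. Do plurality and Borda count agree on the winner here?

Plurality first-place counts: Q 1, W 2, Z 3, Y 2, R 1 → Z.
Borda totals: Q 12, W 13, Z 24, Y 26, R 15 → Y.
The two rules disagree: plurality picks Z, Borda picks Y.

No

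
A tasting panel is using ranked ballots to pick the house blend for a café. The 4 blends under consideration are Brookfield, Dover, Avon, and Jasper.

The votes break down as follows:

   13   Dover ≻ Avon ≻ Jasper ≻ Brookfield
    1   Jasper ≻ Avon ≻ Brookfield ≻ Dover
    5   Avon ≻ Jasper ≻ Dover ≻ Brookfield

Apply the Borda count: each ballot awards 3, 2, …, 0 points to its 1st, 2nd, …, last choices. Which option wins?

Dover

Borda scores:
  Brookfield: 13·0 + 1 + 5·0 = 1
  Dover: 13·3 + 0 + 5·1 = 44
  Avon: 13·2 + 2 + 5·3 = 43
  Jasper: 13·1 + 3 + 5·2 = 26
Dover has the highest total.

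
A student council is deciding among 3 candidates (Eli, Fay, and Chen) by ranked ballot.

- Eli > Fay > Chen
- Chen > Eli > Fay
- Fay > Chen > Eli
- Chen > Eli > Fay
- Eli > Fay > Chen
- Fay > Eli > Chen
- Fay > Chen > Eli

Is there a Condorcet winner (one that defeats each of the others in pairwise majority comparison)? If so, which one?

None — there is no Condorcet winner

Head-to-head results (7 voters total):
Eli vs Fay: Eli wins 4–3.
Eli vs Chen: Chen wins 4–3.
Fay vs Chen: Fay wins 5–2.
No candidate beats all others: Eli beats Fay beats Chen beats Eli, a majority cycle.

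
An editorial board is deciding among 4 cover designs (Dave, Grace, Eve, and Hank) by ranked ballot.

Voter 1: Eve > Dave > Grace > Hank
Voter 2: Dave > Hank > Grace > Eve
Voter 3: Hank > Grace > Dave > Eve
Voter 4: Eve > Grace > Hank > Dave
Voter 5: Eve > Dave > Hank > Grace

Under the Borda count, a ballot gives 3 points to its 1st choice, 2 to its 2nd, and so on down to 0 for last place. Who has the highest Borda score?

Eve

Borda scores:
  Dave: 2 + 3 + 1 + 0 + 2 = 8
  Grace: 1 + 1 + 2 + 2 + 0 = 6
  Eve: 3 + 0 + 0 + 3 + 3 = 9
  Hank: 0 + 2 + 3 + 1 + 1 = 7
Eve has the highest total.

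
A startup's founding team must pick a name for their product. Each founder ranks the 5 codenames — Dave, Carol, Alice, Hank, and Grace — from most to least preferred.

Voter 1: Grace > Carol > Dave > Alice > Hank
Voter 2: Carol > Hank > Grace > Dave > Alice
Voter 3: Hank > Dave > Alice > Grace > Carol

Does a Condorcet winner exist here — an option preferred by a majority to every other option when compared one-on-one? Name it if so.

No Condorcet winner

Head-to-head results (3 voters total):
Dave vs Carol: Carol wins 2–1.
Dave vs Alice: Dave wins 3–0.
Dave vs Hank: Hank wins 2–1.
Dave vs Grace: Grace wins 2–1.
Carol vs Alice: Carol wins 2–1.
Carol vs Hank: Carol wins 2–1.
Carol vs Grace: Grace wins 2–1.
Alice vs Hank: Hank wins 2–1.
Alice vs Grace: Grace wins 2–1.
Hank vs Grace: Hank wins 2–1.
No candidate beats all others: Carol beats Hank beats Grace beats Carol, a majority cycle.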